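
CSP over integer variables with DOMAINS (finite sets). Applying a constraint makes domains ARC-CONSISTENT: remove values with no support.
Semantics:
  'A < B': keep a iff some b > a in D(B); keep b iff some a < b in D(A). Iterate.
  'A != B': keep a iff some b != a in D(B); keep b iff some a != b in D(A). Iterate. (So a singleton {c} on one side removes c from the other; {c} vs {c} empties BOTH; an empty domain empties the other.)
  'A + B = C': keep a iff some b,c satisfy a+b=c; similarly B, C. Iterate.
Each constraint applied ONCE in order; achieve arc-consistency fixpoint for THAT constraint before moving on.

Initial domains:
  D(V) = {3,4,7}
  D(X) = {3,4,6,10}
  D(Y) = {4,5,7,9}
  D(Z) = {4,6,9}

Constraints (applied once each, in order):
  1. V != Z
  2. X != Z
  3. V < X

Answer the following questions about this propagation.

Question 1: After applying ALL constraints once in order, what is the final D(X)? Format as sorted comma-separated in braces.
Constraint 1 (V != Z) on D(V)={3,4,7} D(Z)={4,6,9}: no change
Constraint 2 (X != Z) on D(X)={3,4,6,10} D(Z)={4,6,9}: no change
Constraint 3 (V < X) on D(V)={3,4,7} D(X)={3,4,6,10}: X {3,4,6,10}->{4,6,10}
So after all 3 constraints: D(X) = {4,6,10}

Answer: {4,6,10}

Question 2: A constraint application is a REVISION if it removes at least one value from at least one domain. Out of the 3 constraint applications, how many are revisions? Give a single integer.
Constraint 1 (V != Z) on D(V)={3,4,7} D(Z)={4,6,9}: no change => not a revision
Constraint 2 (X != Z) on D(X)={3,4,6,10} D(Z)={4,6,9}: no change => not a revision
Constraint 3 (V < X) on D(V)={3,4,7} D(X)={3,4,6,10}: X {3,4,6,10}->{4,6,10} => REVISION
Total revisions = 1

Answer: 1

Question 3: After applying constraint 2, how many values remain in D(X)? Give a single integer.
Answer: 4

Derivation:
Constraint 1 (V != Z) on D(V)={3,4,7} D(Z)={4,6,9}: no change
Constraint 2 (X != Z) on D(X)={3,4,6,10} D(Z)={4,6,9}: no change
So after constraint 2: D(X)={3,4,6,10}, size = 4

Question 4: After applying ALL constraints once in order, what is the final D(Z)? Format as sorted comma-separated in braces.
Constraint 1 (V != Z) on D(V)={3,4,7} D(Z)={4,6,9}: no change
Constraint 2 (X != Z) on D(X)={3,4,6,10} D(Z)={4,6,9}: no change
Constraint 3 (V < X) on D(V)={3,4,7} D(X)={3,4,6,10}: X {3,4,6,10}->{4,6,10}
So after all 3 constraints: D(Z) = {4,6,9}

Answer: {4,6,9}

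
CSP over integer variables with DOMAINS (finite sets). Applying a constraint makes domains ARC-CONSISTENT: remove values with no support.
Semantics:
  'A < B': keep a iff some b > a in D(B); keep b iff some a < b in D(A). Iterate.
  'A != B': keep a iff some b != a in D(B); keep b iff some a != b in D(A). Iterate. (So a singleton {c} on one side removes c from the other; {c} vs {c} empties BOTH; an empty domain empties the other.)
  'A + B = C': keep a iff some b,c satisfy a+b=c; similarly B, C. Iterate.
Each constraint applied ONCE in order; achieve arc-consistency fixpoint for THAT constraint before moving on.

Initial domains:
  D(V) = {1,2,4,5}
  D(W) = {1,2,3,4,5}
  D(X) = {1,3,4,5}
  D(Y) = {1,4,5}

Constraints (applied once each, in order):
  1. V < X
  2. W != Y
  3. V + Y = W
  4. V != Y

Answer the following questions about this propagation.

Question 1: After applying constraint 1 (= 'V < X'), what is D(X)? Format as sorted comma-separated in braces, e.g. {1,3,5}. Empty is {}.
Constraint 1 (V < X) on D(V)={1,2,4,5} D(X)={1,3,4,5}: V {1,2,4,5}->{1,2,4}; X {1,3,4,5}->{3,4,5}
So after constraint 1: D(X) = {3,4,5}

Answer: {3,4,5}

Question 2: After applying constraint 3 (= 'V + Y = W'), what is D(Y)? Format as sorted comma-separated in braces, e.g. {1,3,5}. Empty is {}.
Answer: {1,4}

Derivation:
Constraint 1 (V < X) on D(V)={1,2,4,5} D(X)={1,3,4,5}: V {1,2,4,5}->{1,2,4}; X {1,3,4,5}->{3,4,5}
Constraint 2 (W != Y) on D(W)={1,2,3,4,5} D(Y)={1,4,5}: no change
Constraint 3 (V + Y = W) on D(V)={1,2,4} D(Y)={1,4,5} D(W)={1,2,3,4,5}: Y {1,4,5}->{1,4}; W {1,2,3,4,5}->{2,3,5}
So after constraint 3: D(Y) = {1,4}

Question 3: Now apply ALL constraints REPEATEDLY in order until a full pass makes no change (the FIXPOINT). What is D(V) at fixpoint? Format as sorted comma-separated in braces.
pass 0 (initial): D(V)={1,2,4,5}
pass 1: V {1,2,4,5}->{1,2,4}; W {1,2,3,4,5}->{2,3,5}; X {1,3,4,5}->{3,4,5}; Y {1,4,5}->{1,4}
pass 2: no change
Fixpoint after 2 passes: D(V) = {1,2,4}

Answer: {1,2,4}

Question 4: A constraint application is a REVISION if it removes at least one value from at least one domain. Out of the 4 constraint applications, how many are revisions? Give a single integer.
Constraint 1 (V < X) on D(V)={1,2,4,5} D(X)={1,3,4,5}: V {1,2,4,5}->{1,2,4}; X {1,3,4,5}->{3,4,5} => REVISION
Constraint 2 (W != Y) on D(W)={1,2,3,4,5} D(Y)={1,4,5}: no change => not a revision
Constraint 3 (V + Y = W) on D(V)={1,2,4} D(Y)={1,4,5} D(W)={1,2,3,4,5}: Y {1,4,5}->{1,4}; W {1,2,3,4,5}->{2,3,5} => REVISION
Constraint 4 (V != Y) on D(V)={1,2,4} D(Y)={1,4}: no change => not a revision
Total revisions = 2

Answer: 2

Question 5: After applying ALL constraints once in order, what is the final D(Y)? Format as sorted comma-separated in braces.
Constraint 1 (V < X) on D(V)={1,2,4,5} D(X)={1,3,4,5}: V {1,2,4,5}->{1,2,4}; X {1,3,4,5}->{3,4,5}
Constraint 2 (W != Y) on D(W)={1,2,3,4,5} D(Y)={1,4,5}: no change
Constraint 3 (V + Y = W) on D(V)={1,2,4} D(Y)={1,4,5} D(W)={1,2,3,4,5}: Y {1,4,5}->{1,4}; W {1,2,3,4,5}->{2,3,5}
Constraint 4 (V != Y) on D(V)={1,2,4} D(Y)={1,4}: no change
So after all 4 constraints: D(Y) = {1,4}

Answer: {1,4}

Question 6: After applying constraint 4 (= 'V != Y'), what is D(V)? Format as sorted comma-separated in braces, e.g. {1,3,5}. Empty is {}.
Answer: {1,2,4}

Derivation:
Constraint 1 (V < X) on D(V)={1,2,4,5} D(X)={1,3,4,5}: V {1,2,4,5}->{1,2,4}; X {1,3,4,5}->{3,4,5}
Constraint 2 (W != Y) on D(W)={1,2,3,4,5} D(Y)={1,4,5}: no change
Constraint 3 (V + Y = W) on D(V)={1,2,4} D(Y)={1,4,5} D(W)={1,2,3,4,5}: Y {1,4,5}->{1,4}; W {1,2,3,4,5}->{2,3,5}
Constraint 4 (V != Y) on D(V)={1,2,4} D(Y)={1,4}: no change
So after constraint 4: D(V) = {1,2,4}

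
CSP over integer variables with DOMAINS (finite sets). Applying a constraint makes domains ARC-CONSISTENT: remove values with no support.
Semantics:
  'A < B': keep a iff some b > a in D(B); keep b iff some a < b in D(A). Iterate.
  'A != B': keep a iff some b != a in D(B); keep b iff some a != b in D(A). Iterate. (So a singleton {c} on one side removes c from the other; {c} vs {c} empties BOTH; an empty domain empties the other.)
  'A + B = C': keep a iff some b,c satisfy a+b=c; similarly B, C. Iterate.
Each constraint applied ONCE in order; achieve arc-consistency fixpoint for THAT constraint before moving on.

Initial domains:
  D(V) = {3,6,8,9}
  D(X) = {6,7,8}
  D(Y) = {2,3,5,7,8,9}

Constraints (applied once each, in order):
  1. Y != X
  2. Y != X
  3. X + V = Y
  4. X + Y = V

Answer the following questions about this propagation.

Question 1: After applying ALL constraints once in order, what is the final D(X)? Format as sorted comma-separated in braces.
Answer: {}

Derivation:
Constraint 1 (Y != X) on D(Y)={2,3,5,7,8,9} D(X)={6,7,8}: no change
Constraint 2 (Y != X) on D(Y)={2,3,5,7,8,9} D(X)={6,7,8}: no change
Constraint 3 (X + V = Y) on D(X)={6,7,8} D(V)={3,6,8,9} D(Y)={2,3,5,7,8,9}: X {6,7,8}->{6}; V {3,6,8,9}->{3}; Y {2,3,5,7,8,9}->{9}
Constraint 4 (X + Y = V) on D(X)={6} D(Y)={9} D(V)={3}: X {6}->{}; Y {9}->{}; V {3}->{}
So after all 4 constraints: D(X) = {}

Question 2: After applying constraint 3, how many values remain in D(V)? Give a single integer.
Answer: 1

Derivation:
Constraint 1 (Y != X) on D(Y)={2,3,5,7,8,9} D(X)={6,7,8}: no change
Constraint 2 (Y != X) on D(Y)={2,3,5,7,8,9} D(X)={6,7,8}: no change
Constraint 3 (X + V = Y) on D(X)={6,7,8} D(V)={3,6,8,9} D(Y)={2,3,5,7,8,9}: X {6,7,8}->{6}; V {3,6,8,9}->{3}; Y {2,3,5,7,8,9}->{9}
So after constraint 3: D(V)={3}, size = 1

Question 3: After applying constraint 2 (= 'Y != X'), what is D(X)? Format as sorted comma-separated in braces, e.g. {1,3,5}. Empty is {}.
Answer: {6,7,8}

Derivation:
Constraint 1 (Y != X) on D(Y)={2,3,5,7,8,9} D(X)={6,7,8}: no change
Constraint 2 (Y != X) on D(Y)={2,3,5,7,8,9} D(X)={6,7,8}: no change
So after constraint 2: D(X) = {6,7,8}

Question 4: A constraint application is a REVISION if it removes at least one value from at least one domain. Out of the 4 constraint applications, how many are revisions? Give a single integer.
Constraint 1 (Y != X) on D(Y)={2,3,5,7,8,9} D(X)={6,7,8}: no change => not a revision
Constraint 2 (Y != X) on D(Y)={2,3,5,7,8,9} D(X)={6,7,8}: no change => not a revision
Constraint 3 (X + V = Y) on D(X)={6,7,8} D(V)={3,6,8,9} D(Y)={2,3,5,7,8,9}: X {6,7,8}->{6}; V {3,6,8,9}->{3}; Y {2,3,5,7,8,9}->{9} => REVISION
Constraint 4 (X + Y = V) on D(X)={6} D(Y)={9} D(V)={3}: X {6}->{}; Y {9}->{}; V {3}->{} => REVISION
Total revisions = 2

Answer: 2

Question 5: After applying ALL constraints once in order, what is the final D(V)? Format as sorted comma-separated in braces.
Constraint 1 (Y != X) on D(Y)={2,3,5,7,8,9} D(X)={6,7,8}: no change
Constraint 2 (Y != X) on D(Y)={2,3,5,7,8,9} D(X)={6,7,8}: no change
Constraint 3 (X + V = Y) on D(X)={6,7,8} D(V)={3,6,8,9} D(Y)={2,3,5,7,8,9}: X {6,7,8}->{6}; V {3,6,8,9}->{3}; Y {2,3,5,7,8,9}->{9}
Constraint 4 (X + Y = V) on D(X)={6} D(Y)={9} D(V)={3}: X {6}->{}; Y {9}->{}; V {3}->{}
So after all 4 constraints: D(V) = {}

Answer: {}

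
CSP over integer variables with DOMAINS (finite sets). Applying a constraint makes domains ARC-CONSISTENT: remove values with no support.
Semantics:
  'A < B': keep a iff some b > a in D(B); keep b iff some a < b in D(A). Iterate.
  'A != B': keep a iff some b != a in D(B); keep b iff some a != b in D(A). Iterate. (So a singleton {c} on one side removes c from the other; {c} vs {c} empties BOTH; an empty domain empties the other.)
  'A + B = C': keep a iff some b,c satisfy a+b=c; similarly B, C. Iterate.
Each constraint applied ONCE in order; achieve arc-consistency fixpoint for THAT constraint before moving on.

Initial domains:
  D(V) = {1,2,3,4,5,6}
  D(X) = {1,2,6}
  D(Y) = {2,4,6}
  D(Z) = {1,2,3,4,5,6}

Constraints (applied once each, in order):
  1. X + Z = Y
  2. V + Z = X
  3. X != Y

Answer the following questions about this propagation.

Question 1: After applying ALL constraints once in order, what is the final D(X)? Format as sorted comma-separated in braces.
Constraint 1 (X + Z = Y) on D(X)={1,2,6} D(Z)={1,2,3,4,5,6} D(Y)={2,4,6}: X {1,2,6}->{1,2}; Z {1,2,3,4,5,6}->{1,2,3,4,5}
Constraint 2 (V + Z = X) on D(V)={1,2,3,4,5,6} D(Z)={1,2,3,4,5} D(X)={1,2}: V {1,2,3,4,5,6}->{1}; Z {1,2,3,4,5}->{1}; X {1,2}->{2}
Constraint 3 (X != Y) on D(X)={2} D(Y)={2,4,6}: Y {2,4,6}->{4,6}
So after all 3 constraints: D(X) = {2}

Answer: {2}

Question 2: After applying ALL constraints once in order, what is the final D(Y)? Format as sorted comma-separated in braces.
Answer: {4,6}

Derivation:
Constraint 1 (X + Z = Y) on D(X)={1,2,6} D(Z)={1,2,3,4,5,6} D(Y)={2,4,6}: X {1,2,6}->{1,2}; Z {1,2,3,4,5,6}->{1,2,3,4,5}
Constraint 2 (V + Z = X) on D(V)={1,2,3,4,5,6} D(Z)={1,2,3,4,5} D(X)={1,2}: V {1,2,3,4,5,6}->{1}; Z {1,2,3,4,5}->{1}; X {1,2}->{2}
Constraint 3 (X != Y) on D(X)={2} D(Y)={2,4,6}: Y {2,4,6}->{4,6}
So after all 3 constraints: D(Y) = {4,6}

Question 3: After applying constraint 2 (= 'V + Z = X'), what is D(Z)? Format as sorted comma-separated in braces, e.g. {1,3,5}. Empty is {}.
Constraint 1 (X + Z = Y) on D(X)={1,2,6} D(Z)={1,2,3,4,5,6} D(Y)={2,4,6}: X {1,2,6}->{1,2}; Z {1,2,3,4,5,6}->{1,2,3,4,5}
Constraint 2 (V + Z = X) on D(V)={1,2,3,4,5,6} D(Z)={1,2,3,4,5} D(X)={1,2}: V {1,2,3,4,5,6}->{1}; Z {1,2,3,4,5}->{1}; X {1,2}->{2}
So after constraint 2: D(Z) = {1}

Answer: {1}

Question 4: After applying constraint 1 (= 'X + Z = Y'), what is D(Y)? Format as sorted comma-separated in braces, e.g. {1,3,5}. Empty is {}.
Constraint 1 (X + Z = Y) on D(X)={1,2,6} D(Z)={1,2,3,4,5,6} D(Y)={2,4,6}: X {1,2,6}->{1,2}; Z {1,2,3,4,5,6}->{1,2,3,4,5}
So after constraint 1: D(Y) = {2,4,6}

Answer: {2,4,6}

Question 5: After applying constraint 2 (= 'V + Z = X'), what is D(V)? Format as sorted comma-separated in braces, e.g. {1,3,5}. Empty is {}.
Constraint 1 (X + Z = Y) on D(X)={1,2,6} D(Z)={1,2,3,4,5,6} D(Y)={2,4,6}: X {1,2,6}->{1,2}; Z {1,2,3,4,5,6}->{1,2,3,4,5}
Constraint 2 (V + Z = X) on D(V)={1,2,3,4,5,6} D(Z)={1,2,3,4,5} D(X)={1,2}: V {1,2,3,4,5,6}->{1}; Z {1,2,3,4,5}->{1}; X {1,2}->{2}
So after constraint 2: D(V) = {1}

Answer: {1}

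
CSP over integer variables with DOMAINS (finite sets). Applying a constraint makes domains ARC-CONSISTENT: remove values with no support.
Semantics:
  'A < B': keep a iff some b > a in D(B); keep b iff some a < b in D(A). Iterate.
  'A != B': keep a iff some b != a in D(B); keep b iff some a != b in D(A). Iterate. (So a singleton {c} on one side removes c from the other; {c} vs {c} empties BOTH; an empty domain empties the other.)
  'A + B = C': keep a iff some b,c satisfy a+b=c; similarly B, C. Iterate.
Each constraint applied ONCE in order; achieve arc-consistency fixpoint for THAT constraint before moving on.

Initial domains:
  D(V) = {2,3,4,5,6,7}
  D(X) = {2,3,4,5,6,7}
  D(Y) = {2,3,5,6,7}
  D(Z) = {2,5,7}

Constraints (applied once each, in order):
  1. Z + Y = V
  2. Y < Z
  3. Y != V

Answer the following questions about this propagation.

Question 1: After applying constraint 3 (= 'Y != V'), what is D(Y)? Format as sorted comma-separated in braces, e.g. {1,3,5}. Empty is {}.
Constraint 1 (Z + Y = V) on D(Z)={2,5,7} D(Y)={2,3,5,6,7} D(V)={2,3,4,5,6,7}: Z {2,5,7}->{2,5}; Y {2,3,5,6,7}->{2,3,5}; V {2,3,4,5,6,7}->{4,5,7}
Constraint 2 (Y < Z) on D(Y)={2,3,5} D(Z)={2,5}: Y {2,3,5}->{2,3}; Z {2,5}->{5}
Constraint 3 (Y != V) on D(Y)={2,3} D(V)={4,5,7}: no change
So after constraint 3: D(Y) = {2,3}

Answer: {2,3}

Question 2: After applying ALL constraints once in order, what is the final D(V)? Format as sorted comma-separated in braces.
Answer: {4,5,7}

Derivation:
Constraint 1 (Z + Y = V) on D(Z)={2,5,7} D(Y)={2,3,5,6,7} D(V)={2,3,4,5,6,7}: Z {2,5,7}->{2,5}; Y {2,3,5,6,7}->{2,3,5}; V {2,3,4,5,6,7}->{4,5,7}
Constraint 2 (Y < Z) on D(Y)={2,3,5} D(Z)={2,5}: Y {2,3,5}->{2,3}; Z {2,5}->{5}
Constraint 3 (Y != V) on D(Y)={2,3} D(V)={4,5,7}: no change
So after all 3 constraints: D(V) = {4,5,7}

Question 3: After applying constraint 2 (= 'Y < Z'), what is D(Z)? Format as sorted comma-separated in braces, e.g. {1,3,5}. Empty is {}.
Constraint 1 (Z + Y = V) on D(Z)={2,5,7} D(Y)={2,3,5,6,7} D(V)={2,3,4,5,6,7}: Z {2,5,7}->{2,5}; Y {2,3,5,6,7}->{2,3,5}; V {2,3,4,5,6,7}->{4,5,7}
Constraint 2 (Y < Z) on D(Y)={2,3,5} D(Z)={2,5}: Y {2,3,5}->{2,3}; Z {2,5}->{5}
So after constraint 2: D(Z) = {5}

Answer: {5}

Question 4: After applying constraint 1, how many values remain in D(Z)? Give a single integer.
Answer: 2

Derivation:
Constraint 1 (Z + Y = V) on D(Z)={2,5,7} D(Y)={2,3,5,6,7} D(V)={2,3,4,5,6,7}: Z {2,5,7}->{2,5}; Y {2,3,5,6,7}->{2,3,5}; V {2,3,4,5,6,7}->{4,5,7}
So after constraint 1: D(Z)={2,5}, size = 2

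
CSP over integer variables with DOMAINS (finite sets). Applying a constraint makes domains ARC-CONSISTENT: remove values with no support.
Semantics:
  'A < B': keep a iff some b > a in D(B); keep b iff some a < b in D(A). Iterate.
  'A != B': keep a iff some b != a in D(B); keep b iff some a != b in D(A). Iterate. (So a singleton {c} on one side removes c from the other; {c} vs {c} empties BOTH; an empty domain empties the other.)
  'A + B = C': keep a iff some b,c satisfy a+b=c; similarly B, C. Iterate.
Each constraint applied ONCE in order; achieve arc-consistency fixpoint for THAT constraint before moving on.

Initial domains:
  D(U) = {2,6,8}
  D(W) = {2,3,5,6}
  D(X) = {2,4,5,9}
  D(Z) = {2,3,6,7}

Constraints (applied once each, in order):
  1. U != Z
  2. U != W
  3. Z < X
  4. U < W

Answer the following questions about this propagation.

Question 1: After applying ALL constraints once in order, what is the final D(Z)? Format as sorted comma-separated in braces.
Answer: {2,3,6,7}

Derivation:
Constraint 1 (U != Z) on D(U)={2,6,8} D(Z)={2,3,6,7}: no change
Constraint 2 (U != W) on D(U)={2,6,8} D(W)={2,3,5,6}: no change
Constraint 3 (Z < X) on D(Z)={2,3,6,7} D(X)={2,4,5,9}: X {2,4,5,9}->{4,5,9}
Constraint 4 (U < W) on D(U)={2,6,8} D(W)={2,3,5,6}: U {2,6,8}->{2}; W {2,3,5,6}->{3,5,6}
So after all 4 constraints: D(Z) = {2,3,6,7}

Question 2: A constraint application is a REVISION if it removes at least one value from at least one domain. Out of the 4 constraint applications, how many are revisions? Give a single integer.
Answer: 2

Derivation:
Constraint 1 (U != Z) on D(U)={2,6,8} D(Z)={2,3,6,7}: no change => not a revision
Constraint 2 (U != W) on D(U)={2,6,8} D(W)={2,3,5,6}: no change => not a revision
Constraint 3 (Z < X) on D(Z)={2,3,6,7} D(X)={2,4,5,9}: X {2,4,5,9}->{4,5,9} => REVISION
Constraint 4 (U < W) on D(U)={2,6,8} D(W)={2,3,5,6}: U {2,6,8}->{2}; W {2,3,5,6}->{3,5,6} => REVISION
Total revisions = 2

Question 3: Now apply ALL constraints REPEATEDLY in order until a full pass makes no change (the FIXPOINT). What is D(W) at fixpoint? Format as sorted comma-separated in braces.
pass 0 (initial): D(W)={2,3,5,6}
pass 1: U {2,6,8}->{2}; W {2,3,5,6}->{3,5,6}; X {2,4,5,9}->{4,5,9}
pass 2: Z {2,3,6,7}->{3,6,7}
pass 3: no change
Fixpoint after 3 passes: D(W) = {3,5,6}

Answer: {3,5,6}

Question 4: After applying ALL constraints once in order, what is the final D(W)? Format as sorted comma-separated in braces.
Answer: {3,5,6}

Derivation:
Constraint 1 (U != Z) on D(U)={2,6,8} D(Z)={2,3,6,7}: no change
Constraint 2 (U != W) on D(U)={2,6,8} D(W)={2,3,5,6}: no change
Constraint 3 (Z < X) on D(Z)={2,3,6,7} D(X)={2,4,5,9}: X {2,4,5,9}->{4,5,9}
Constraint 4 (U < W) on D(U)={2,6,8} D(W)={2,3,5,6}: U {2,6,8}->{2}; W {2,3,5,6}->{3,5,6}
So after all 4 constraints: D(W) = {3,5,6}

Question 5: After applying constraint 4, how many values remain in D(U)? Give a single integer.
Constraint 1 (U != Z) on D(U)={2,6,8} D(Z)={2,3,6,7}: no change
Constraint 2 (U != W) on D(U)={2,6,8} D(W)={2,3,5,6}: no change
Constraint 3 (Z < X) on D(Z)={2,3,6,7} D(X)={2,4,5,9}: X {2,4,5,9}->{4,5,9}
Constraint 4 (U < W) on D(U)={2,6,8} D(W)={2,3,5,6}: U {2,6,8}->{2}; W {2,3,5,6}->{3,5,6}
So after constraint 4: D(U)={2}, size = 1

Answer: 1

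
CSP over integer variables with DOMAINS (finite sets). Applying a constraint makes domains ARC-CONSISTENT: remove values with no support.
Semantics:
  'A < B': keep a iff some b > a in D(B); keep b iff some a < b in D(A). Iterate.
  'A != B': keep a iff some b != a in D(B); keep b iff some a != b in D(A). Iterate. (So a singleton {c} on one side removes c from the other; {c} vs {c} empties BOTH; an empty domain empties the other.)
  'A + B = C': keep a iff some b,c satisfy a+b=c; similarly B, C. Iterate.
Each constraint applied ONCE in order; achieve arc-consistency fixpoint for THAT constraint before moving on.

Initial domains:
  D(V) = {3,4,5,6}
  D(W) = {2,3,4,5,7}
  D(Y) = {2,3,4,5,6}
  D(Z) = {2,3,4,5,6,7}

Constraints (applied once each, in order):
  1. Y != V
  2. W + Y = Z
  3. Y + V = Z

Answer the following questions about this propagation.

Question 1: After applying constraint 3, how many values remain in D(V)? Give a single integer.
Constraint 1 (Y != V) on D(Y)={2,3,4,5,6} D(V)={3,4,5,6}: no change
Constraint 2 (W + Y = Z) on D(W)={2,3,4,5,7} D(Y)={2,3,4,5,6} D(Z)={2,3,4,5,6,7}: W {2,3,4,5,7}->{2,3,4,5}; Y {2,3,4,5,6}->{2,3,4,5}; Z {2,3,4,5,6,7}->{4,5,6,7}
Constraint 3 (Y + V = Z) on D(Y)={2,3,4,5} D(V)={3,4,5,6} D(Z)={4,5,6,7}: Y {2,3,4,5}->{2,3,4}; V {3,4,5,6}->{3,4,5}; Z {4,5,6,7}->{5,6,7}
So after constraint 3: D(V)={3,4,5}, size = 3

Answer: 3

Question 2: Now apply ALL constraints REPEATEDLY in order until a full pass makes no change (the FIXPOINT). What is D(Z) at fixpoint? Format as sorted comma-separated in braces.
Answer: {5,6,7}

Derivation:
pass 0 (initial): D(Z)={2,3,4,5,6,7}
pass 1: V {3,4,5,6}->{3,4,5}; W {2,3,4,5,7}->{2,3,4,5}; Y {2,3,4,5,6}->{2,3,4}; Z {2,3,4,5,6,7}->{5,6,7}
pass 2: no change
Fixpoint after 2 passes: D(Z) = {5,6,7}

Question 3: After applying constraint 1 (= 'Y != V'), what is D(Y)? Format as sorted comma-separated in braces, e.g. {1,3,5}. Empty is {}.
Answer: {2,3,4,5,6}

Derivation:
Constraint 1 (Y != V) on D(Y)={2,3,4,5,6} D(V)={3,4,5,6}: no change
So after constraint 1: D(Y) = {2,3,4,5,6}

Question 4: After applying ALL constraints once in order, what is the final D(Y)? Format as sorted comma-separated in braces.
Answer: {2,3,4}

Derivation:
Constraint 1 (Y != V) on D(Y)={2,3,4,5,6} D(V)={3,4,5,6}: no change
Constraint 2 (W + Y = Z) on D(W)={2,3,4,5,7} D(Y)={2,3,4,5,6} D(Z)={2,3,4,5,6,7}: W {2,3,4,5,7}->{2,3,4,5}; Y {2,3,4,5,6}->{2,3,4,5}; Z {2,3,4,5,6,7}->{4,5,6,7}
Constraint 3 (Y + V = Z) on D(Y)={2,3,4,5} D(V)={3,4,5,6} D(Z)={4,5,6,7}: Y {2,3,4,5}->{2,3,4}; V {3,4,5,6}->{3,4,5}; Z {4,5,6,7}->{5,6,7}
So after all 3 constraints: D(Y) = {2,3,4}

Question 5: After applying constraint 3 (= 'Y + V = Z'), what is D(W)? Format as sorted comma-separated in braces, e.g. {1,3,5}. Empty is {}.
Answer: {2,3,4,5}

Derivation:
Constraint 1 (Y != V) on D(Y)={2,3,4,5,6} D(V)={3,4,5,6}: no change
Constraint 2 (W + Y = Z) on D(W)={2,3,4,5,7} D(Y)={2,3,4,5,6} D(Z)={2,3,4,5,6,7}: W {2,3,4,5,7}->{2,3,4,5}; Y {2,3,4,5,6}->{2,3,4,5}; Z {2,3,4,5,6,7}->{4,5,6,7}
Constraint 3 (Y + V = Z) on D(Y)={2,3,4,5} D(V)={3,4,5,6} D(Z)={4,5,6,7}: Y {2,3,4,5}->{2,3,4}; V {3,4,5,6}->{3,4,5}; Z {4,5,6,7}->{5,6,7}
So after constraint 3: D(W) = {2,3,4,5}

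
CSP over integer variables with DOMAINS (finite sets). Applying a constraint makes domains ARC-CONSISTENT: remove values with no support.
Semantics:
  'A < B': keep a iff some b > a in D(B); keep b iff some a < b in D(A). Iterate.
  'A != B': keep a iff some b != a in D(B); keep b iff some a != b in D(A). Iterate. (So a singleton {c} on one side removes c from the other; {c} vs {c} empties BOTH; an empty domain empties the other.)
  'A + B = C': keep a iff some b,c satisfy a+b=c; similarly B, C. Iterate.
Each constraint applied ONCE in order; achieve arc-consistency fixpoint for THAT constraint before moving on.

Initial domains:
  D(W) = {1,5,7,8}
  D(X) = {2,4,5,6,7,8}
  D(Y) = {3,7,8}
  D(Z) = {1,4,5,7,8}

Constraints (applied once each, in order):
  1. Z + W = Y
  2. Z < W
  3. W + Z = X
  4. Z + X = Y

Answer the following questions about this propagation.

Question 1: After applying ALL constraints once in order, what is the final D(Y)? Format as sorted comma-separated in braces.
Constraint 1 (Z + W = Y) on D(Z)={1,4,5,7,8} D(W)={1,5,7,8} D(Y)={3,7,8}: Z {1,4,5,7,8}->{1,7}; W {1,5,7,8}->{1,7}; Y {3,7,8}->{8}
Constraint 2 (Z < W) on D(Z)={1,7} D(W)={1,7}: Z {1,7}->{1}; W {1,7}->{7}
Constraint 3 (W + Z = X) on D(W)={7} D(Z)={1} D(X)={2,4,5,6,7,8}: X {2,4,5,6,7,8}->{8}
Constraint 4 (Z + X = Y) on D(Z)={1} D(X)={8} D(Y)={8}: Z {1}->{}; X {8}->{}; Y {8}->{}
So after all 4 constraints: D(Y) = {}

Answer: {}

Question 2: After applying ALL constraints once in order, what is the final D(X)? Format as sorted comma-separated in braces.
Constraint 1 (Z + W = Y) on D(Z)={1,4,5,7,8} D(W)={1,5,7,8} D(Y)={3,7,8}: Z {1,4,5,7,8}->{1,7}; W {1,5,7,8}->{1,7}; Y {3,7,8}->{8}
Constraint 2 (Z < W) on D(Z)={1,7} D(W)={1,7}: Z {1,7}->{1}; W {1,7}->{7}
Constraint 3 (W + Z = X) on D(W)={7} D(Z)={1} D(X)={2,4,5,6,7,8}: X {2,4,5,6,7,8}->{8}
Constraint 4 (Z + X = Y) on D(Z)={1} D(X)={8} D(Y)={8}: Z {1}->{}; X {8}->{}; Y {8}->{}
So after all 4 constraints: D(X) = {}

Answer: {}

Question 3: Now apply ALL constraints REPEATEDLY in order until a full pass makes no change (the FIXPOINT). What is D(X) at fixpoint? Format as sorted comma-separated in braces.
Answer: {}

Derivation:
pass 0 (initial): D(X)={2,4,5,6,7,8}
pass 1: W {1,5,7,8}->{7}; X {2,4,5,6,7,8}->{}; Y {3,7,8}->{}; Z {1,4,5,7,8}->{}
pass 2: W {7}->{}
pass 3: no change
Fixpoint after 3 passes: D(X) = {}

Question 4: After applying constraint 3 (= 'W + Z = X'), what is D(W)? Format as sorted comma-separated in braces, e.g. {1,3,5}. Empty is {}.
Answer: {7}

Derivation:
Constraint 1 (Z + W = Y) on D(Z)={1,4,5,7,8} D(W)={1,5,7,8} D(Y)={3,7,8}: Z {1,4,5,7,8}->{1,7}; W {1,5,7,8}->{1,7}; Y {3,7,8}->{8}
Constraint 2 (Z < W) on D(Z)={1,7} D(W)={1,7}: Z {1,7}->{1}; W {1,7}->{7}
Constraint 3 (W + Z = X) on D(W)={7} D(Z)={1} D(X)={2,4,5,6,7,8}: X {2,4,5,6,7,8}->{8}
So after constraint 3: D(W) = {7}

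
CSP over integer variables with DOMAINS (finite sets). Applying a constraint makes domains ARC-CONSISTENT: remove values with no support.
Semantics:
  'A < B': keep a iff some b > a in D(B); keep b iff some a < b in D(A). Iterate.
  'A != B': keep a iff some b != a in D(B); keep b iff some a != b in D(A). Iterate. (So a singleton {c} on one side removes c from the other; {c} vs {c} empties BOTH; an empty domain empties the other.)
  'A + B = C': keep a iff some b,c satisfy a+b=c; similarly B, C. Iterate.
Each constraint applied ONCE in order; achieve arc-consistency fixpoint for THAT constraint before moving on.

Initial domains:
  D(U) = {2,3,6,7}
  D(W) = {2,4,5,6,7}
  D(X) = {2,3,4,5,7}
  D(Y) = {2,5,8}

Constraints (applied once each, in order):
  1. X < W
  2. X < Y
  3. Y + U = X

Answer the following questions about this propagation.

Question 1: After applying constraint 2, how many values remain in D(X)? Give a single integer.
Constraint 1 (X < W) on D(X)={2,3,4,5,7} D(W)={2,4,5,6,7}: X {2,3,4,5,7}->{2,3,4,5}; W {2,4,5,6,7}->{4,5,6,7}
Constraint 2 (X < Y) on D(X)={2,3,4,5} D(Y)={2,5,8}: Y {2,5,8}->{5,8}
So after constraint 2: D(X)={2,3,4,5}, size = 4

Answer: 4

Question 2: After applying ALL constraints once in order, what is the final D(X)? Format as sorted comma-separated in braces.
Answer: {}

Derivation:
Constraint 1 (X < W) on D(X)={2,3,4,5,7} D(W)={2,4,5,6,7}: X {2,3,4,5,7}->{2,3,4,5}; W {2,4,5,6,7}->{4,5,6,7}
Constraint 2 (X < Y) on D(X)={2,3,4,5} D(Y)={2,5,8}: Y {2,5,8}->{5,8}
Constraint 3 (Y + U = X) on D(Y)={5,8} D(U)={2,3,6,7} D(X)={2,3,4,5}: Y {5,8}->{}; U {2,3,6,7}->{}; X {2,3,4,5}->{}
So after all 3 constraints: D(X) = {}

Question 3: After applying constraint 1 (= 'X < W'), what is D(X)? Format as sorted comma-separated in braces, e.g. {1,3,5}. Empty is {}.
Answer: {2,3,4,5}

Derivation:
Constraint 1 (X < W) on D(X)={2,3,4,5,7} D(W)={2,4,5,6,7}: X {2,3,4,5,7}->{2,3,4,5}; W {2,4,5,6,7}->{4,5,6,7}
So after constraint 1: D(X) = {2,3,4,5}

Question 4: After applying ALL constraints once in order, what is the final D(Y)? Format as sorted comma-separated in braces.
Answer: {}

Derivation:
Constraint 1 (X < W) on D(X)={2,3,4,5,7} D(W)={2,4,5,6,7}: X {2,3,4,5,7}->{2,3,4,5}; W {2,4,5,6,7}->{4,5,6,7}
Constraint 2 (X < Y) on D(X)={2,3,4,5} D(Y)={2,5,8}: Y {2,5,8}->{5,8}
Constraint 3 (Y + U = X) on D(Y)={5,8} D(U)={2,3,6,7} D(X)={2,3,4,5}: Y {5,8}->{}; U {2,3,6,7}->{}; X {2,3,4,5}->{}
So after all 3 constraints: D(Y) = {}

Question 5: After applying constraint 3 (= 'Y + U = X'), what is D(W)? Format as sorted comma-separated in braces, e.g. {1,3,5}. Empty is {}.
Answer: {4,5,6,7}

Derivation:
Constraint 1 (X < W) on D(X)={2,3,4,5,7} D(W)={2,4,5,6,7}: X {2,3,4,5,7}->{2,3,4,5}; W {2,4,5,6,7}->{4,5,6,7}
Constraint 2 (X < Y) on D(X)={2,3,4,5} D(Y)={2,5,8}: Y {2,5,8}->{5,8}
Constraint 3 (Y + U = X) on D(Y)={5,8} D(U)={2,3,6,7} D(X)={2,3,4,5}: Y {5,8}->{}; U {2,3,6,7}->{}; X {2,3,4,5}->{}
So after constraint 3: D(W) = {4,5,6,7}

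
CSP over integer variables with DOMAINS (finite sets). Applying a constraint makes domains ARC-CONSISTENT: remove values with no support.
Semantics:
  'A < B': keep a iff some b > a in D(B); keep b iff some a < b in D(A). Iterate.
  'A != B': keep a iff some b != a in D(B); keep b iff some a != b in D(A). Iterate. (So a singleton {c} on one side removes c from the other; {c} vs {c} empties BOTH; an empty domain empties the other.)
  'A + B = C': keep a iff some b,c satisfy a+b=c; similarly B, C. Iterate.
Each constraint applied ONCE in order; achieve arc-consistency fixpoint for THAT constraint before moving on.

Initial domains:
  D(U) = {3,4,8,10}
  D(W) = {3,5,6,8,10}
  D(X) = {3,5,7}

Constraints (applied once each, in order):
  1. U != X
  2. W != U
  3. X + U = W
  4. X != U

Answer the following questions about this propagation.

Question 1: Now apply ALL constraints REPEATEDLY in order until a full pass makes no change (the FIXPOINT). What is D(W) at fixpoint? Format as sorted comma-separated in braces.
pass 0 (initial): D(W)={3,5,6,8,10}
pass 1: U {3,4,8,10}->{3}; W {3,5,6,8,10}->{6,8,10}; X {3,5,7}->{5,7}
pass 2: W {6,8,10}->{8,10}
pass 3: no change
Fixpoint after 3 passes: D(W) = {8,10}

Answer: {8,10}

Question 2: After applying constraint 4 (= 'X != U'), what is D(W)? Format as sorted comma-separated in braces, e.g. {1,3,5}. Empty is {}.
Constraint 1 (U != X) on D(U)={3,4,8,10} D(X)={3,5,7}: no change
Constraint 2 (W != U) on D(W)={3,5,6,8,10} D(U)={3,4,8,10}: no change
Constraint 3 (X + U = W) on D(X)={3,5,7} D(U)={3,4,8,10} D(W)={3,5,6,8,10}: U {3,4,8,10}->{3}; W {3,5,6,8,10}->{6,8,10}
Constraint 4 (X != U) on D(X)={3,5,7} D(U)={3}: X {3,5,7}->{5,7}
So after constraint 4: D(W) = {6,8,10}

Answer: {6,8,10}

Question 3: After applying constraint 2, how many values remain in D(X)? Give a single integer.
Constraint 1 (U != X) on D(U)={3,4,8,10} D(X)={3,5,7}: no change
Constraint 2 (W != U) on D(W)={3,5,6,8,10} D(U)={3,4,8,10}: no change
So after constraint 2: D(X)={3,5,7}, size = 3

Answer: 3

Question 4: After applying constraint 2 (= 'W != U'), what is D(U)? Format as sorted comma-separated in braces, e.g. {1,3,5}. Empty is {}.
Answer: {3,4,8,10}

Derivation:
Constraint 1 (U != X) on D(U)={3,4,8,10} D(X)={3,5,7}: no change
Constraint 2 (W != U) on D(W)={3,5,6,8,10} D(U)={3,4,8,10}: no change
So after constraint 2: D(U) = {3,4,8,10}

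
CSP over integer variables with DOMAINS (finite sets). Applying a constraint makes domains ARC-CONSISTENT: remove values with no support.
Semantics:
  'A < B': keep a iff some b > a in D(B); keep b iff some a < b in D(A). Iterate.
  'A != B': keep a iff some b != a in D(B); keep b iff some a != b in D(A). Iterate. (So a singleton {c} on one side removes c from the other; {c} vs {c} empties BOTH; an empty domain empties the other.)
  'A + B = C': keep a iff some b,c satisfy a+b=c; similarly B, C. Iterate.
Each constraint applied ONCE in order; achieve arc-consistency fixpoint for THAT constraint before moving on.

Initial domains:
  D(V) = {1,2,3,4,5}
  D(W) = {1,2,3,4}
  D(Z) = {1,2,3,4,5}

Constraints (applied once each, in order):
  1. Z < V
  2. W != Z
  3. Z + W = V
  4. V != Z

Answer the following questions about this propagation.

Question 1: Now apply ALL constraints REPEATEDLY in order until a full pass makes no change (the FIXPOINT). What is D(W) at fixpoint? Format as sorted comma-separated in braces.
Answer: {1,2,3,4}

Derivation:
pass 0 (initial): D(W)={1,2,3,4}
pass 1: V {1,2,3,4,5}->{2,3,4,5}; Z {1,2,3,4,5}->{1,2,3,4}
pass 2: no change
Fixpoint after 2 passes: D(W) = {1,2,3,4}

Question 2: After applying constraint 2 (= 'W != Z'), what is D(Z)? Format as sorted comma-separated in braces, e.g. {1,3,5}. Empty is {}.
Answer: {1,2,3,4}

Derivation:
Constraint 1 (Z < V) on D(Z)={1,2,3,4,5} D(V)={1,2,3,4,5}: Z {1,2,3,4,5}->{1,2,3,4}; V {1,2,3,4,5}->{2,3,4,5}
Constraint 2 (W != Z) on D(W)={1,2,3,4} D(Z)={1,2,3,4}: no change
So after constraint 2: D(Z) = {1,2,3,4}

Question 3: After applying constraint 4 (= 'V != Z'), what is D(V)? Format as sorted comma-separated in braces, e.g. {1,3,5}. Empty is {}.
Constraint 1 (Z < V) on D(Z)={1,2,3,4,5} D(V)={1,2,3,4,5}: Z {1,2,3,4,5}->{1,2,3,4}; V {1,2,3,4,5}->{2,3,4,5}
Constraint 2 (W != Z) on D(W)={1,2,3,4} D(Z)={1,2,3,4}: no change
Constraint 3 (Z + W = V) on D(Z)={1,2,3,4} D(W)={1,2,3,4} D(V)={2,3,4,5}: no change
Constraint 4 (V != Z) on D(V)={2,3,4,5} D(Z)={1,2,3,4}: no change
So after constraint 4: D(V) = {2,3,4,5}

Answer: {2,3,4,5}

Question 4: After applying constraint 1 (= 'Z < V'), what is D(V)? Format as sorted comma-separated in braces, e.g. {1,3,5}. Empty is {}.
Answer: {2,3,4,5}

Derivation:
Constraint 1 (Z < V) on D(Z)={1,2,3,4,5} D(V)={1,2,3,4,5}: Z {1,2,3,4,5}->{1,2,3,4}; V {1,2,3,4,5}->{2,3,4,5}
So after constraint 1: D(V) = {2,3,4,5}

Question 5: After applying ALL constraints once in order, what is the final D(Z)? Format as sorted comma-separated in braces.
Constraint 1 (Z < V) on D(Z)={1,2,3,4,5} D(V)={1,2,3,4,5}: Z {1,2,3,4,5}->{1,2,3,4}; V {1,2,3,4,5}->{2,3,4,5}
Constraint 2 (W != Z) on D(W)={1,2,3,4} D(Z)={1,2,3,4}: no change
Constraint 3 (Z + W = V) on D(Z)={1,2,3,4} D(W)={1,2,3,4} D(V)={2,3,4,5}: no change
Constraint 4 (V != Z) on D(V)={2,3,4,5} D(Z)={1,2,3,4}: no change
So after all 4 constraints: D(Z) = {1,2,3,4}

Answer: {1,2,3,4}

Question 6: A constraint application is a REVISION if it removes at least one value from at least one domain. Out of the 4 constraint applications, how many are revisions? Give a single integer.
Answer: 1

Derivation:
Constraint 1 (Z < V) on D(Z)={1,2,3,4,5} D(V)={1,2,3,4,5}: Z {1,2,3,4,5}->{1,2,3,4}; V {1,2,3,4,5}->{2,3,4,5} => REVISION
Constraint 2 (W != Z) on D(W)={1,2,3,4} D(Z)={1,2,3,4}: no change => not a revision
Constraint 3 (Z + W = V) on D(Z)={1,2,3,4} D(W)={1,2,3,4} D(V)={2,3,4,5}: no change => not a revision
Constraint 4 (V != Z) on D(V)={2,3,4,5} D(Z)={1,2,3,4}: no change => not a revision
Total revisions = 1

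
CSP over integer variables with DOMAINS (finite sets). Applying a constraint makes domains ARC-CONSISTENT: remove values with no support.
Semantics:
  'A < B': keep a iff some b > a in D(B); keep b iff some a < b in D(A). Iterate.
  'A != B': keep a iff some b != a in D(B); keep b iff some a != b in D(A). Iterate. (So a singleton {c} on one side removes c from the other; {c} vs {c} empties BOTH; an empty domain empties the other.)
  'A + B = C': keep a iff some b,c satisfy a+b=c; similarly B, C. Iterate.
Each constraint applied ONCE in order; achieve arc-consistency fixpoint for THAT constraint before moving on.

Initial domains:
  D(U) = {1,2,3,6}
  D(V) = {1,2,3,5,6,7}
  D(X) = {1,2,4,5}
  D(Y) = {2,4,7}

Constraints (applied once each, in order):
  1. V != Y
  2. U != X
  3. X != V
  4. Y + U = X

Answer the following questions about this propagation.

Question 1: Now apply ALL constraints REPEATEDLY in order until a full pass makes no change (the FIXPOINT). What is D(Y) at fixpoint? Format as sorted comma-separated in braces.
pass 0 (initial): D(Y)={2,4,7}
pass 1: U {1,2,3,6}->{1,2,3}; X {1,2,4,5}->{4,5}; Y {2,4,7}->{2,4}
pass 2: no change
Fixpoint after 2 passes: D(Y) = {2,4}

Answer: {2,4}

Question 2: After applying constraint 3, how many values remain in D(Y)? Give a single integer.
Answer: 3

Derivation:
Constraint 1 (V != Y) on D(V)={1,2,3,5,6,7} D(Y)={2,4,7}: no change
Constraint 2 (U != X) on D(U)={1,2,3,6} D(X)={1,2,4,5}: no change
Constraint 3 (X != V) on D(X)={1,2,4,5} D(V)={1,2,3,5,6,7}: no change
So after constraint 3: D(Y)={2,4,7}, size = 3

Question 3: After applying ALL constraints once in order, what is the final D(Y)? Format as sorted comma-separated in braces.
Answer: {2,4}

Derivation:
Constraint 1 (V != Y) on D(V)={1,2,3,5,6,7} D(Y)={2,4,7}: no change
Constraint 2 (U != X) on D(U)={1,2,3,6} D(X)={1,2,4,5}: no change
Constraint 3 (X != V) on D(X)={1,2,4,5} D(V)={1,2,3,5,6,7}: no change
Constraint 4 (Y + U = X) on D(Y)={2,4,7} D(U)={1,2,3,6} D(X)={1,2,4,5}: Y {2,4,7}->{2,4}; U {1,2,3,6}->{1,2,3}; X {1,2,4,5}->{4,5}
So after all 4 constraints: D(Y) = {2,4}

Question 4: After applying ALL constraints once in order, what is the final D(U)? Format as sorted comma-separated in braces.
Constraint 1 (V != Y) on D(V)={1,2,3,5,6,7} D(Y)={2,4,7}: no change
Constraint 2 (U != X) on D(U)={1,2,3,6} D(X)={1,2,4,5}: no change
Constraint 3 (X != V) on D(X)={1,2,4,5} D(V)={1,2,3,5,6,7}: no change
Constraint 4 (Y + U = X) on D(Y)={2,4,7} D(U)={1,2,3,6} D(X)={1,2,4,5}: Y {2,4,7}->{2,4}; U {1,2,3,6}->{1,2,3}; X {1,2,4,5}->{4,5}
So after all 4 constraints: D(U) = {1,2,3}

Answer: {1,2,3}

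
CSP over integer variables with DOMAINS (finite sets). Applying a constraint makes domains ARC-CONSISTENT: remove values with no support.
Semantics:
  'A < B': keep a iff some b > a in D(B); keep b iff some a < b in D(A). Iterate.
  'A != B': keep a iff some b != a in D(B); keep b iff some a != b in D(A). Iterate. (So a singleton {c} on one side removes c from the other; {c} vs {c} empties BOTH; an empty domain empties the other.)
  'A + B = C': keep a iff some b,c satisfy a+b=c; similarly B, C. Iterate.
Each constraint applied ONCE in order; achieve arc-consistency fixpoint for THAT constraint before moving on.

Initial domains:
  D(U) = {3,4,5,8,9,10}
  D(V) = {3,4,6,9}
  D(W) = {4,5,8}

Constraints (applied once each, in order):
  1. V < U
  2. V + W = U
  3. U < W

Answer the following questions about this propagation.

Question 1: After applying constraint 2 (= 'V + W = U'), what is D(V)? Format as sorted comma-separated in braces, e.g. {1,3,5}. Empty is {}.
Answer: {3,4,6}

Derivation:
Constraint 1 (V < U) on D(V)={3,4,6,9} D(U)={3,4,5,8,9,10}: U {3,4,5,8,9,10}->{4,5,8,9,10}
Constraint 2 (V + W = U) on D(V)={3,4,6,9} D(W)={4,5,8} D(U)={4,5,8,9,10}: V {3,4,6,9}->{3,4,6}; W {4,5,8}->{4,5}; U {4,5,8,9,10}->{8,9,10}
So after constraint 2: D(V) = {3,4,6}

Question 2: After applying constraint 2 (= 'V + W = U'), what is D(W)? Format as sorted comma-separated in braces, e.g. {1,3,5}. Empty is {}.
Constraint 1 (V < U) on D(V)={3,4,6,9} D(U)={3,4,5,8,9,10}: U {3,4,5,8,9,10}->{4,5,8,9,10}
Constraint 2 (V + W = U) on D(V)={3,4,6,9} D(W)={4,5,8} D(U)={4,5,8,9,10}: V {3,4,6,9}->{3,4,6}; W {4,5,8}->{4,5}; U {4,5,8,9,10}->{8,9,10}
So after constraint 2: D(W) = {4,5}

Answer: {4,5}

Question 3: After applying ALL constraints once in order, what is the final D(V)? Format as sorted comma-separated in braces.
Answer: {3,4,6}

Derivation:
Constraint 1 (V < U) on D(V)={3,4,6,9} D(U)={3,4,5,8,9,10}: U {3,4,5,8,9,10}->{4,5,8,9,10}
Constraint 2 (V + W = U) on D(V)={3,4,6,9} D(W)={4,5,8} D(U)={4,5,8,9,10}: V {3,4,6,9}->{3,4,6}; W {4,5,8}->{4,5}; U {4,5,8,9,10}->{8,9,10}
Constraint 3 (U < W) on D(U)={8,9,10} D(W)={4,5}: U {8,9,10}->{}; W {4,5}->{}
So after all 3 constraints: D(V) = {3,4,6}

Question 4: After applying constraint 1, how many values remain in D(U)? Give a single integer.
Answer: 5

Derivation:
Constraint 1 (V < U) on D(V)={3,4,6,9} D(U)={3,4,5,8,9,10}: U {3,4,5,8,9,10}->{4,5,8,9,10}
So after constraint 1: D(U)={4,5,8,9,10}, size = 5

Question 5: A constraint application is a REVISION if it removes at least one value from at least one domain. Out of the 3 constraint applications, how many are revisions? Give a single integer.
Constraint 1 (V < U) on D(V)={3,4,6,9} D(U)={3,4,5,8,9,10}: U {3,4,5,8,9,10}->{4,5,8,9,10} => REVISION
Constraint 2 (V + W = U) on D(V)={3,4,6,9} D(W)={4,5,8} D(U)={4,5,8,9,10}: V {3,4,6,9}->{3,4,6}; W {4,5,8}->{4,5}; U {4,5,8,9,10}->{8,9,10} => REVISION
Constraint 3 (U < W) on D(U)={8,9,10} D(W)={4,5}: U {8,9,10}->{}; W {4,5}->{} => REVISION
Total revisions = 3

Answer: 3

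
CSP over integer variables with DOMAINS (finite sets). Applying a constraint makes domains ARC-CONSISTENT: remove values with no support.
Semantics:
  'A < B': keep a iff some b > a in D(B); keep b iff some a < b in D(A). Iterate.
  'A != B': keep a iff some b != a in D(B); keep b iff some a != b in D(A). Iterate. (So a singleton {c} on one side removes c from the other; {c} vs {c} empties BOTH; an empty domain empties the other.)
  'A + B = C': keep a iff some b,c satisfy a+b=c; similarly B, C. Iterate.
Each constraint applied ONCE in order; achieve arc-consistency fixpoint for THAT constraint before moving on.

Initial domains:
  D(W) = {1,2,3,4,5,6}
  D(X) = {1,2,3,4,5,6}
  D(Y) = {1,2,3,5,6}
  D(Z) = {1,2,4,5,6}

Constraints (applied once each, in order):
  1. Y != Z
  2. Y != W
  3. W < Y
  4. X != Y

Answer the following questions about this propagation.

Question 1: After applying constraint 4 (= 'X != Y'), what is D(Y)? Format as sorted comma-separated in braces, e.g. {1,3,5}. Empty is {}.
Answer: {2,3,5,6}

Derivation:
Constraint 1 (Y != Z) on D(Y)={1,2,3,5,6} D(Z)={1,2,4,5,6}: no change
Constraint 2 (Y != W) on D(Y)={1,2,3,5,6} D(W)={1,2,3,4,5,6}: no change
Constraint 3 (W < Y) on D(W)={1,2,3,4,5,6} D(Y)={1,2,3,5,6}: W {1,2,3,4,5,6}->{1,2,3,4,5}; Y {1,2,3,5,6}->{2,3,5,6}
Constraint 4 (X != Y) on D(X)={1,2,3,4,5,6} D(Y)={2,3,5,6}: no change
So after constraint 4: D(Y) = {2,3,5,6}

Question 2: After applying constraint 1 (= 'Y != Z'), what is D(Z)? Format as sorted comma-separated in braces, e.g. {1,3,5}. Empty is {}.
Constraint 1 (Y != Z) on D(Y)={1,2,3,5,6} D(Z)={1,2,4,5,6}: no change
So after constraint 1: D(Z) = {1,2,4,5,6}

Answer: {1,2,4,5,6}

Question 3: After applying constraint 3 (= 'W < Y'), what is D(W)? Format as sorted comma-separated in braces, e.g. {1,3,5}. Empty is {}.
Constraint 1 (Y != Z) on D(Y)={1,2,3,5,6} D(Z)={1,2,4,5,6}: no change
Constraint 2 (Y != W) on D(Y)={1,2,3,5,6} D(W)={1,2,3,4,5,6}: no change
Constraint 3 (W < Y) on D(W)={1,2,3,4,5,6} D(Y)={1,2,3,5,6}: W {1,2,3,4,5,6}->{1,2,3,4,5}; Y {1,2,3,5,6}->{2,3,5,6}
So after constraint 3: D(W) = {1,2,3,4,5}

Answer: {1,2,3,4,5}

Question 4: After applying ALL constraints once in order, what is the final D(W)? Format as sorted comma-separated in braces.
Answer: {1,2,3,4,5}

Derivation:
Constraint 1 (Y != Z) on D(Y)={1,2,3,5,6} D(Z)={1,2,4,5,6}: no change
Constraint 2 (Y != W) on D(Y)={1,2,3,5,6} D(W)={1,2,3,4,5,6}: no change
Constraint 3 (W < Y) on D(W)={1,2,3,4,5,6} D(Y)={1,2,3,5,6}: W {1,2,3,4,5,6}->{1,2,3,4,5}; Y {1,2,3,5,6}->{2,3,5,6}
Constraint 4 (X != Y) on D(X)={1,2,3,4,5,6} D(Y)={2,3,5,6}: no change
So after all 4 constraints: D(W) = {1,2,3,4,5}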